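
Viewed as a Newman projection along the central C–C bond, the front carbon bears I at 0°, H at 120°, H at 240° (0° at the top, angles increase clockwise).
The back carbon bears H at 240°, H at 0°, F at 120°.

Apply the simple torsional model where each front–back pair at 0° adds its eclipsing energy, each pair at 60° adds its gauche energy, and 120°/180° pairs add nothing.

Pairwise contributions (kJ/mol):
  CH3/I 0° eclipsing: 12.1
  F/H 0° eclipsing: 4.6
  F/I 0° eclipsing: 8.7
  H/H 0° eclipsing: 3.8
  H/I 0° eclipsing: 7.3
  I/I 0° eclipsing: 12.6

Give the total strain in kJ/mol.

This conformer is eclipsed. I at 0° is eclipsed with H at 0° (7.3); H at 120° is eclipsed with F at 120° (4.6); H at 240° is eclipsed with H at 240° (3.8). Total 15.7 kJ/mol.

15.7 kJ/mol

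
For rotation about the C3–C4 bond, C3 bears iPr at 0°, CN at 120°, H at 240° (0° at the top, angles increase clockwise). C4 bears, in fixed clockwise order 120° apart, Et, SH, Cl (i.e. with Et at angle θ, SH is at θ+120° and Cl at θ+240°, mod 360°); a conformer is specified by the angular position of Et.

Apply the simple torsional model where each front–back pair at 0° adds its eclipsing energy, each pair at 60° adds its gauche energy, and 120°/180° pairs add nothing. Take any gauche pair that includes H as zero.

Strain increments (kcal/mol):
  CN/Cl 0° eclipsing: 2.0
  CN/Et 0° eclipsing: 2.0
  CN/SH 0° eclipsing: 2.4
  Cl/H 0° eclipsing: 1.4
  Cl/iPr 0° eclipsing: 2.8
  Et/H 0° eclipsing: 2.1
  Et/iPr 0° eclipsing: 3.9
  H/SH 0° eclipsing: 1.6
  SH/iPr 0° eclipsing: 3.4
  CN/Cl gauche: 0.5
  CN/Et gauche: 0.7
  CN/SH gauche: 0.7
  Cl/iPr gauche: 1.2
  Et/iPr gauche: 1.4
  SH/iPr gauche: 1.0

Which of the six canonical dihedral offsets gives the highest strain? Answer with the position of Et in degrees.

0°

Et at 0° (eclipsed): iPr(0°)/Et(0°) eclipsed 3.9; CN(120°)/SH(120°) eclipsed 2.4; H(240°)/Cl(240°) eclipsed 1.4 → 7.7 kcal/mol.
Et at 60° (staggered): iPr(0°)/Et(60°) gauche 1.4; iPr(0°)/Cl(300°) gauche 1.2; CN(120°)/Et(60°) gauche 0.7; CN(120°)/SH(180°) gauche 0.7 → 4.0 kcal/mol.
Et at 120° (eclipsed): iPr(0°)/Cl(0°) eclipsed 2.8; CN(120°)/Et(120°) eclipsed 2.0; H(240°)/SH(240°) eclipsed 1.6 → 6.4 kcal/mol.
Et at 180° (staggered): iPr(0°)/SH(300°) gauche 1.0; iPr(0°)/Cl(60°) gauche 1.2; CN(120°)/Et(180°) gauche 0.7; CN(120°)/Cl(60°) gauche 0.5 → 3.4 kcal/mol.
Et at 240° (eclipsed): iPr(0°)/SH(0°) eclipsed 3.4; CN(120°)/Cl(120°) eclipsed 2.0; H(240°)/Et(240°) eclipsed 2.1 → 7.5 kcal/mol.
Et at 300° (staggered): iPr(0°)/Et(300°) gauche 1.4; iPr(0°)/SH(60°) gauche 1.0; CN(120°)/SH(60°) gauche 0.7; CN(120°)/Cl(180°) gauche 0.5 → 3.6 kcal/mol.
The maximum (7.7 kcal/mol) occurs with Et at 0°.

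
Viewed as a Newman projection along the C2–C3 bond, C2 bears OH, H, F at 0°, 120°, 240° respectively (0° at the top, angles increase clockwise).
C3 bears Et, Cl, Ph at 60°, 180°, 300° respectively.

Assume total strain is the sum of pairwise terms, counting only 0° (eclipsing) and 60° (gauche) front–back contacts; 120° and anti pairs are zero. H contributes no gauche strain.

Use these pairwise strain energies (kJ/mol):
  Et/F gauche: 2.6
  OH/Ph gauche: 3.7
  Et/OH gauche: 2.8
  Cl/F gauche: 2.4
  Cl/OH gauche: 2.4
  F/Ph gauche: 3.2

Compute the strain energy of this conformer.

This conformer (staggered): OH–Et gauche, OH–Ph gauche, F–Cl gauche, F–Ph gauche; 2.8 + 3.7 + 2.4 + 3.2 = 12.1 kJ/mol.

12.1 kJ/mol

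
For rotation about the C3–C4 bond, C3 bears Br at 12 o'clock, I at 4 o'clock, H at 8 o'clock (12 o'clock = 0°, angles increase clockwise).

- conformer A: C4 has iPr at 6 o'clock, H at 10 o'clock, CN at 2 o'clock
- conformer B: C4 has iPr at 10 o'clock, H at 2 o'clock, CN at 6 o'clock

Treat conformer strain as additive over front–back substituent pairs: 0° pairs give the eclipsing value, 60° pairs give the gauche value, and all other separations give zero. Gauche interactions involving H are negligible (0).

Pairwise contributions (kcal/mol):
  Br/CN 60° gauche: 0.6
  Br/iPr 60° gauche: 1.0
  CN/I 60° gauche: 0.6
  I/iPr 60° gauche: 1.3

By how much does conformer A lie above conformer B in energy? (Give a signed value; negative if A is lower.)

+0.9 kcal/mol

A (staggered): Br(0°)/CN(60°) gauche 0.6; I(120°)/iPr(180°) gauche 1.3; I(120°)/CN(60°) gauche 0.6 → 2.5 kcal/mol.
B (staggered): Br(0°)/iPr(300°) gauche 1.0; I(120°)/CN(180°) gauche 0.6 → 1.6 kcal/mol.
E(A) − E(B) = 2.5 − 1.6 = +0.9 kcal/mol.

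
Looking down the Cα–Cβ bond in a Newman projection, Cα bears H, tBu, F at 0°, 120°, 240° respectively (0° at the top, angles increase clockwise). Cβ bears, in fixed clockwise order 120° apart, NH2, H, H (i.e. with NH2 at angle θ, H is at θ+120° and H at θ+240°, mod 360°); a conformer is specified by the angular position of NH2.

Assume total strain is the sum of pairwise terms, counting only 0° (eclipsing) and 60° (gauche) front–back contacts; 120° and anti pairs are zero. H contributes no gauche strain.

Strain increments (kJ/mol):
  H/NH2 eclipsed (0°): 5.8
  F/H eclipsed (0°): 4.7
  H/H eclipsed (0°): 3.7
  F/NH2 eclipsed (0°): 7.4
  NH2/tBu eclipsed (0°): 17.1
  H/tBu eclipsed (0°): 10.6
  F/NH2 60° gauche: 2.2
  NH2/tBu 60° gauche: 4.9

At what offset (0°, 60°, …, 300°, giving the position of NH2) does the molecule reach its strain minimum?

300°

NH2 at 0° is eclipsed. H at 0° is eclipsed with NH2 at 0° (5.8); tBu at 120° is eclipsed with H at 120° (10.6); F at 240° is eclipsed with H at 240° (4.7). Total 21.1 kJ/mol.
NH2 at 60° is staggered. tBu at 120° is gauche with NH2 at 60° (4.9). Total 4.9 kJ/mol.
NH2 at 120° is eclipsed. H at 0° is eclipsed with H at 0° (3.7); tBu at 120° is eclipsed with NH2 at 120° (17.1); F at 240° is eclipsed with H at 240° (4.7). Total 25.5 kJ/mol.
NH2 at 180° is staggered. tBu at 120° is gauche with NH2 at 180° (4.9); F at 240° is gauche with NH2 at 180° (2.2). Total 7.1 kJ/mol.
NH2 at 240° is eclipsed. H at 0° is eclipsed with H at 0° (3.7); tBu at 120° is eclipsed with H at 120° (10.6); F at 240° is eclipsed with NH2 at 240° (7.4). Total 21.7 kJ/mol.
NH2 at 300° is staggered. F at 240° is gauche with NH2 at 300° (2.2). Total 2.2 kJ/mol.
The minimum (2.2 kJ/mol) occurs with NH2 at 300°.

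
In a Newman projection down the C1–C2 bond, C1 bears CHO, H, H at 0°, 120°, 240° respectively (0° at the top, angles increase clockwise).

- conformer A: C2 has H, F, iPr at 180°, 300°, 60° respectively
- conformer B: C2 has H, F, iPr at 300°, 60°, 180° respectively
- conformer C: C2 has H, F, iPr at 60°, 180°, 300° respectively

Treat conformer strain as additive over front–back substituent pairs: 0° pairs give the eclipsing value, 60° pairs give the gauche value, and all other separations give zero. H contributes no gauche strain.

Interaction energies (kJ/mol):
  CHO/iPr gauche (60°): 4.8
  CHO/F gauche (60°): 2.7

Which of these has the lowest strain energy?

A (staggered): CHO–F gauche, CHO–iPr gauche; 2.7 + 4.8 = 7.5 kJ/mol.
B (staggered): CHO–F gauche; 2.7 = 2.7 kJ/mol.
C (staggered): CHO–iPr gauche; 4.8 = 4.8 kJ/mol.
B has the lowest total (2.7 kJ/mol).

B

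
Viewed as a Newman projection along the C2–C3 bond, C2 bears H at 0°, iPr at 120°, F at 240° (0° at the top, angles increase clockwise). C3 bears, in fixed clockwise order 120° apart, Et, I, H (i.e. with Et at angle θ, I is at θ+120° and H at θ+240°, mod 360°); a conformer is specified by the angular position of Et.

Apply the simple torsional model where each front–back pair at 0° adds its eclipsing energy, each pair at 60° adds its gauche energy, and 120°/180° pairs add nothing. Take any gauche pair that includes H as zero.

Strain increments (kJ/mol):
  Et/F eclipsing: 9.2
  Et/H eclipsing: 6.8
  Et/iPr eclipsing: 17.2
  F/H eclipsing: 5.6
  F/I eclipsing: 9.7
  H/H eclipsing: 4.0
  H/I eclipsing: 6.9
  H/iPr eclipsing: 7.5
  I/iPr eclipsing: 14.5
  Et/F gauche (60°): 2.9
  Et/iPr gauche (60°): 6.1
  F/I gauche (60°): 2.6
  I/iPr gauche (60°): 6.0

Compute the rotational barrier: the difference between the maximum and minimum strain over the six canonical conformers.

22.0 kJ/mol

Et at 0° (eclipsed): H–Et eclipsed, iPr–I eclipsed, F–H eclipsed; 6.8 + 14.5 + 5.6 = 26.9 kJ/mol.
Et at 60° (staggered): iPr–Et gauche, iPr–I gauche, F–I gauche; 6.1 + 6.0 + 2.6 = 14.7 kJ/mol.
Et at 120° (eclipsed): H–H eclipsed, iPr–Et eclipsed, F–I eclipsed; 4.0 + 17.2 + 9.7 = 30.9 kJ/mol.
Et at 180° (staggered): iPr–Et gauche, F–Et gauche, F–I gauche; 6.1 + 2.9 + 2.6 = 11.6 kJ/mol.
Et at 240° (eclipsed): H–I eclipsed, iPr–H eclipsed, F–Et eclipsed; 6.9 + 7.5 + 9.2 = 23.6 kJ/mol.
Et at 300° (staggered): iPr–I gauche, F–Et gauche; 6.0 + 2.9 = 8.9 kJ/mol.
Max at 120° (30.9 kJ/mol), min at 300° (8.9 kJ/mol); barrier = 22.0 kJ/mol.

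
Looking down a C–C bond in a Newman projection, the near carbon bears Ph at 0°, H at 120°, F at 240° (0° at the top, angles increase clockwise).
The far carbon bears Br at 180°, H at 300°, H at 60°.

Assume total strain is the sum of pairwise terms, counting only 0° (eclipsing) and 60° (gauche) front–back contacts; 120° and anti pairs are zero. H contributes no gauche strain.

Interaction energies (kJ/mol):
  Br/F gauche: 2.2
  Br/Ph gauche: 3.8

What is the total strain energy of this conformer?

2.2 kJ/mol

This conformer (staggered): F(240°)/Br(180°) gauche 2.2 → 2.2 kJ/mol.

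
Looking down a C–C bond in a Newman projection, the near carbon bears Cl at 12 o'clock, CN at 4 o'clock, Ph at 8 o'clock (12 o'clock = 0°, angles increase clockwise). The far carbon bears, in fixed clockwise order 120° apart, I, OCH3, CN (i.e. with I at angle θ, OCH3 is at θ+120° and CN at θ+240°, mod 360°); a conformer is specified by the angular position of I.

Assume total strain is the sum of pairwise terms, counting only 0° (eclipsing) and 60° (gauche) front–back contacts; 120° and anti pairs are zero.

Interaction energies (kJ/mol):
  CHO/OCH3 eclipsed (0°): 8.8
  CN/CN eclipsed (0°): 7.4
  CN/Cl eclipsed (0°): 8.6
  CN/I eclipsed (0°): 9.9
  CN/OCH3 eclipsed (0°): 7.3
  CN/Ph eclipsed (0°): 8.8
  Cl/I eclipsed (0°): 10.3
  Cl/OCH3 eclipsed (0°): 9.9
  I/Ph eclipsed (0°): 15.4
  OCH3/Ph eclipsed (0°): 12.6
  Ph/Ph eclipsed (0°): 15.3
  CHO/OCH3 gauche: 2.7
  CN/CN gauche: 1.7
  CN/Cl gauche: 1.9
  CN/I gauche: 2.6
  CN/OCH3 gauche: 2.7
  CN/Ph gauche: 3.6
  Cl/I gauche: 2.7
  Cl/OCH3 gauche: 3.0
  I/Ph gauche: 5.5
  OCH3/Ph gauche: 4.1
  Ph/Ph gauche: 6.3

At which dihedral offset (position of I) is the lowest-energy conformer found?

I at 0° is eclipsed. Cl at 0° is eclipsed with I at 0° (10.3); CN at 120° is eclipsed with OCH3 at 120° (7.3); Ph at 240° is eclipsed with CN at 240° (8.8). Total 26.4 kJ/mol.
I at 60° is staggered. Cl at 0° is gauche with I at 60° (2.7); Cl at 0° is gauche with CN at 300° (1.9); CN at 120° is gauche with I at 60° (2.6); CN at 120° is gauche with OCH3 at 180° (2.7); Ph at 240° is gauche with OCH3 at 180° (4.1); Ph at 240° is gauche with CN at 300° (3.6). Total 17.6 kJ/mol.
I at 120° is eclipsed. Cl at 0° is eclipsed with CN at 0° (8.6); CN at 120° is eclipsed with I at 120° (9.9); Ph at 240° is eclipsed with OCH3 at 240° (12.6). Total 31.1 kJ/mol.
I at 180° is staggered. Cl at 0° is gauche with OCH3 at 300° (3.0); Cl at 0° is gauche with CN at 60° (1.9); CN at 120° is gauche with I at 180° (2.6); CN at 120° is gauche with CN at 60° (1.7); Ph at 240° is gauche with I at 180° (5.5); Ph at 240° is gauche with OCH3 at 300° (4.1). Total 18.8 kJ/mol.
I at 240° is eclipsed. Cl at 0° is eclipsed with OCH3 at 0° (9.9); CN at 120° is eclipsed with CN at 120° (7.4); Ph at 240° is eclipsed with I at 240° (15.4). Total 32.7 kJ/mol.
I at 300° is staggered. Cl at 0° is gauche with I at 300° (2.7); Cl at 0° is gauche with OCH3 at 60° (3.0); CN at 120° is gauche with OCH3 at 60° (2.7); CN at 120° is gauche with CN at 180° (1.7); Ph at 240° is gauche with I at 300° (5.5); Ph at 240° is gauche with CN at 180° (3.6). Total 19.2 kJ/mol.
The minimum (17.6 kJ/mol) occurs with I at 60°.

60°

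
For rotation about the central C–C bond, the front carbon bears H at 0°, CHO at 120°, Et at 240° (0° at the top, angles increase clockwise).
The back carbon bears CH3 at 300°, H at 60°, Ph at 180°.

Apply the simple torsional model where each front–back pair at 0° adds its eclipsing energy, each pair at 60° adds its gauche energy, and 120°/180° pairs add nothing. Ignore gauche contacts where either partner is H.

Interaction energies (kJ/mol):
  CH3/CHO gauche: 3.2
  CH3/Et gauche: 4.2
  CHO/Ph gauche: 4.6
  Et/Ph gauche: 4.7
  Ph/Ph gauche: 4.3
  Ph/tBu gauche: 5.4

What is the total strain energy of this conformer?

13.5 kJ/mol

This conformer (staggered): CHO–Ph gauche, Et–CH3 gauche, Et–Ph gauche; 4.6 + 4.2 + 4.7 = 13.5 kJ/mol.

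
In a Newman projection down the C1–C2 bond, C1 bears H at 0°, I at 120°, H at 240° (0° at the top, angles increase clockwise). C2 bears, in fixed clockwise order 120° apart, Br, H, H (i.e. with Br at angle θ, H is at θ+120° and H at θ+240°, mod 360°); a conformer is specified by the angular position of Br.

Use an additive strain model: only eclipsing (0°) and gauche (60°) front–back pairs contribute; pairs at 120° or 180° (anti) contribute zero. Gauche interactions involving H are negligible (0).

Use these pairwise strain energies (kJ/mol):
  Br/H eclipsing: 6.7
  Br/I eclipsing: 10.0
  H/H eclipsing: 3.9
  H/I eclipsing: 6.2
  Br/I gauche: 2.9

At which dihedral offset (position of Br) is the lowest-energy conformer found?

Br at 0° (eclipsed): H–Br eclipsed, I–H eclipsed, H–H eclipsed; 6.7 + 6.2 + 3.9 = 16.8 kJ/mol.
Br at 60° (staggered): I–Br gauche; 2.9 = 2.9 kJ/mol.
Br at 120° (eclipsed): H–H eclipsed, I–Br eclipsed, H–H eclipsed; 3.9 + 10.0 + 3.9 = 17.8 kJ/mol.
Br at 180° (staggered): I–Br gauche; 2.9 = 2.9 kJ/mol.
Br at 240° (eclipsed): H–H eclipsed, I–H eclipsed, H–Br eclipsed; 3.9 + 6.2 + 6.7 = 16.8 kJ/mol.
Br at 300° (staggered): no non-H gauche contacts → 0.0 kJ/mol.
The minimum (0.0 kJ/mol) occurs with Br at 300°.

300°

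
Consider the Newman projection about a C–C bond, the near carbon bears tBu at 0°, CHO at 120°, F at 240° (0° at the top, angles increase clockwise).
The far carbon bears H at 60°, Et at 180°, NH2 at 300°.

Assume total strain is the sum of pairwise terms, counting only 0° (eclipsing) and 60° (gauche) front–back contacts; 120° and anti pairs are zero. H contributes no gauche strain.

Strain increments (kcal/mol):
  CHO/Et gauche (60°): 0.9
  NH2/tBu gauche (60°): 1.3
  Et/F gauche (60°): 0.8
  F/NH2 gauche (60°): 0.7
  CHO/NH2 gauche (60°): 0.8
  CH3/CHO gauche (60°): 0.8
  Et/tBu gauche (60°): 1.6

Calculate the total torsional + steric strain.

This conformer (staggered): tBu(0°)/NH2(300°) gauche 1.3; CHO(120°)/Et(180°) gauche 0.9; F(240°)/Et(180°) gauche 0.8; F(240°)/NH2(300°) gauche 0.7 → 3.7 kcal/mol.

3.7 kcal/mol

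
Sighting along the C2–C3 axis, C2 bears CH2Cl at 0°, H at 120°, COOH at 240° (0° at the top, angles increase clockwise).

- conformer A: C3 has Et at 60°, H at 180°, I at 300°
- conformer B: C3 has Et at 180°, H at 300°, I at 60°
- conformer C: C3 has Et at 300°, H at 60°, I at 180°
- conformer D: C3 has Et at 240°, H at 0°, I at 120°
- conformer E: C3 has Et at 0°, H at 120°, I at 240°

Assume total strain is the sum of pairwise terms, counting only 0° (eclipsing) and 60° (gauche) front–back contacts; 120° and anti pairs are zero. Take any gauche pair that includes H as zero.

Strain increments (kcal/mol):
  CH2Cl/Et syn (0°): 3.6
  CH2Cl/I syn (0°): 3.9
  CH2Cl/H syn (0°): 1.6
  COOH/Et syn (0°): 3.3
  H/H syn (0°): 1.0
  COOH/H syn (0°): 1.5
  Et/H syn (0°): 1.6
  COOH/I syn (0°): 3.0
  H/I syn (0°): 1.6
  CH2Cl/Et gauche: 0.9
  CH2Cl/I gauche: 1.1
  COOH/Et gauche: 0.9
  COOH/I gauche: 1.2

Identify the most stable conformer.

A (staggered): CH2Cl–Et gauche, CH2Cl–I gauche, COOH–I gauche; 0.9 + 1.1 + 1.2 = 3.2 kcal/mol.
B (staggered): CH2Cl–I gauche, COOH–Et gauche; 1.1 + 0.9 = 2.0 kcal/mol.
C (staggered): CH2Cl–Et gauche, COOH–Et gauche, COOH–I gauche; 0.9 + 0.9 + 1.2 = 3.0 kcal/mol.
D (eclipsed): CH2Cl–H eclipsed, H–I eclipsed, COOH–Et eclipsed; 1.6 + 1.6 + 3.3 = 6.5 kcal/mol.
E (eclipsed): CH2Cl–Et eclipsed, H–H eclipsed, COOH–I eclipsed; 3.6 + 1.0 + 3.0 = 7.6 kcal/mol.
B has the lowest total (2.0 kcal/mol).

B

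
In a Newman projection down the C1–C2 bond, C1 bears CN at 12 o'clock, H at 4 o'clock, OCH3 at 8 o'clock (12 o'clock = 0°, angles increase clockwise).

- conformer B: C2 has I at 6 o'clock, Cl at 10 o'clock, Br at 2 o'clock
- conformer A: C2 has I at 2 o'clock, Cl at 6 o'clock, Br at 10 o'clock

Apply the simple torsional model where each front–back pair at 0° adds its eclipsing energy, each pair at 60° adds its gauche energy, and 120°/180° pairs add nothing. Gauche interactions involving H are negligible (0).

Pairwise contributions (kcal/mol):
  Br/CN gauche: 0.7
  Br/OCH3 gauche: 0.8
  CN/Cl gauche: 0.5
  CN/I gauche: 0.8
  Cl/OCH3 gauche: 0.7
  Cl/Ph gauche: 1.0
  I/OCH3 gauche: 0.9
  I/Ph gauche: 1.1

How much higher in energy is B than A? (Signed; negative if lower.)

B (staggered): CN(0°)/Cl(300°) gauche 0.5; CN(0°)/Br(60°) gauche 0.7; OCH3(240°)/I(180°) gauche 0.9; OCH3(240°)/Cl(300°) gauche 0.7 → 2.8 kcal/mol.
A (staggered): CN(0°)/I(60°) gauche 0.8; CN(0°)/Br(300°) gauche 0.7; OCH3(240°)/Cl(180°) gauche 0.7; OCH3(240°)/Br(300°) gauche 0.8 → 3.0 kcal/mol.
E(B) − E(A) = 2.8 − 3.0 = -0.2 kcal/mol.

-0.2 kcal/mol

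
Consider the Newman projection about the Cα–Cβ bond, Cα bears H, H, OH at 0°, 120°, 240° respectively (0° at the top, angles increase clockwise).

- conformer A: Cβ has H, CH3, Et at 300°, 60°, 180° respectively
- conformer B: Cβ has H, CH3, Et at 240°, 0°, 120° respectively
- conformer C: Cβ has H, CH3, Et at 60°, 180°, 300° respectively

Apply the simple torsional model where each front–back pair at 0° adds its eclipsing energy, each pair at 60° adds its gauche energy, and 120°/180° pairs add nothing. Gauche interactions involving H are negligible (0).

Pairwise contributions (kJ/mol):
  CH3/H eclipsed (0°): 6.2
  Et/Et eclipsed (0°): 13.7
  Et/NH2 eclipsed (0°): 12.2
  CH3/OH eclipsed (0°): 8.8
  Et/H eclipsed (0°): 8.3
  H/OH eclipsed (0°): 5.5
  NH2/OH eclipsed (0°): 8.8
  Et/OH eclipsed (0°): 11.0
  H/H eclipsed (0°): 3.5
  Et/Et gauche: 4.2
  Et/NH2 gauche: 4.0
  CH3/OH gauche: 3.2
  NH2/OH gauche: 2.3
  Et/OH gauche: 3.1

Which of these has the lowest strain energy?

A

A (staggered): OH(240°)/Et(180°) gauche 3.1 → 3.1 kJ/mol.
B (eclipsed): H(0°)/CH3(0°) eclipsed 6.2; H(120°)/Et(120°) eclipsed 8.3; OH(240°)/H(240°) eclipsed 5.5 → 20.0 kJ/mol.
C (staggered): OH(240°)/CH3(180°) gauche 3.2; OH(240°)/Et(300°) gauche 3.1 → 6.3 kJ/mol.
A has the lowest total (3.1 kJ/mol).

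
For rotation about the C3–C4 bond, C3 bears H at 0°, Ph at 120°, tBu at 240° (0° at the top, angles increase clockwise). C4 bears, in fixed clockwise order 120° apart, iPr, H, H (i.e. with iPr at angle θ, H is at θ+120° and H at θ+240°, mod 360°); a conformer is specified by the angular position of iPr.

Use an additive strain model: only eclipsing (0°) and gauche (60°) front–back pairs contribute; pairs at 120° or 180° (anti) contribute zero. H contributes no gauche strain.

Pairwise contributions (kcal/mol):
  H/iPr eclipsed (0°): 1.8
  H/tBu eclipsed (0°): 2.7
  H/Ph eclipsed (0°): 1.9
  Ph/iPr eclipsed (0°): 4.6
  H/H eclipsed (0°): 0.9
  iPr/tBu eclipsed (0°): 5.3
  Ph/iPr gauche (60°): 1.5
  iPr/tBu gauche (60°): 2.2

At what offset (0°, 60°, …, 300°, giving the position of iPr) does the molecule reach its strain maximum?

iPr at 0° (eclipsed): H(0°)/iPr(0°) eclipsed 1.8; Ph(120°)/H(120°) eclipsed 1.9; tBu(240°)/H(240°) eclipsed 2.7 → 6.4 kcal/mol.
iPr at 60° (staggered): Ph(120°)/iPr(60°) gauche 1.5 → 1.5 kcal/mol.
iPr at 120° (eclipsed): H(0°)/H(0°) eclipsed 0.9; Ph(120°)/iPr(120°) eclipsed 4.6; tBu(240°)/H(240°) eclipsed 2.7 → 8.2 kcal/mol.
iPr at 180° (staggered): Ph(120°)/iPr(180°) gauche 1.5; tBu(240°)/iPr(180°) gauche 2.2 → 3.7 kcal/mol.
iPr at 240° (eclipsed): H(0°)/H(0°) eclipsed 0.9; Ph(120°)/H(120°) eclipsed 1.9; tBu(240°)/iPr(240°) eclipsed 5.3 → 8.1 kcal/mol.
iPr at 300° (staggered): tBu(240°)/iPr(300°) gauche 2.2 → 2.2 kcal/mol.
The maximum (8.2 kcal/mol) occurs with iPr at 120°.

120°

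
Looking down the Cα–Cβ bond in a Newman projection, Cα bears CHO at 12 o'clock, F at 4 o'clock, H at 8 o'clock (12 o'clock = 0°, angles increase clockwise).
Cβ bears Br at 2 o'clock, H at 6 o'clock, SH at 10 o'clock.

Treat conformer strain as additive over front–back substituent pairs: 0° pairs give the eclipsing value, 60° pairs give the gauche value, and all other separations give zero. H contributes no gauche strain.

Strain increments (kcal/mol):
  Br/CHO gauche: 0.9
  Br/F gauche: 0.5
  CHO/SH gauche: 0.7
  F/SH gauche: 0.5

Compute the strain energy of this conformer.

This conformer is staggered. CHO at 0° is gauche with Br at 60° (0.9); CHO at 0° is gauche with SH at 300° (0.7); F at 120° is gauche with Br at 60° (0.5). Total 2.1 kcal/mol.

2.1 kcal/mol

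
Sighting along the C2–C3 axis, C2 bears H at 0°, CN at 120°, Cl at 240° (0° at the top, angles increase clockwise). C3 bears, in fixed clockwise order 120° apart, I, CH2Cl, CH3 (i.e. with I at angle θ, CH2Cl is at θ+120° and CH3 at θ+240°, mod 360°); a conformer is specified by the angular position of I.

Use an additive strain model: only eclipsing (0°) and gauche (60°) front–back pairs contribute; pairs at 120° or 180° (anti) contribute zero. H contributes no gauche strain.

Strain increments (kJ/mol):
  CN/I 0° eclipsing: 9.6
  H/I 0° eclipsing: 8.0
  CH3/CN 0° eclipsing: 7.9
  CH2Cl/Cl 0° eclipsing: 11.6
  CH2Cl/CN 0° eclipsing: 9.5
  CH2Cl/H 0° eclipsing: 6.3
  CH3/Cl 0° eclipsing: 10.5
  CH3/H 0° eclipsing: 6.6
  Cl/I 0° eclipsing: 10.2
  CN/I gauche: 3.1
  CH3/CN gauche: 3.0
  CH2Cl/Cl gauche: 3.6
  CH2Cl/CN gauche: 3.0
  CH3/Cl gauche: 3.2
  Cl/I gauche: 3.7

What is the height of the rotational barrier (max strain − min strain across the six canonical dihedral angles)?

I at 0° (eclipsed): H(0°)/I(0°) eclipsed 8.0; CN(120°)/CH2Cl(120°) eclipsed 9.5; Cl(240°)/CH3(240°) eclipsed 10.5 → 28.0 kJ/mol.
I at 60° (staggered): CN(120°)/I(60°) gauche 3.1; CN(120°)/CH2Cl(180°) gauche 3.0; Cl(240°)/CH2Cl(180°) gauche 3.6; Cl(240°)/CH3(300°) gauche 3.2 → 12.9 kJ/mol.
I at 120° (eclipsed): H(0°)/CH3(0°) eclipsed 6.6; CN(120°)/I(120°) eclipsed 9.6; Cl(240°)/CH2Cl(240°) eclipsed 11.6 → 27.8 kJ/mol.
I at 180° (staggered): CN(120°)/I(180°) gauche 3.1; CN(120°)/CH3(60°) gauche 3.0; Cl(240°)/I(180°) gauche 3.7; Cl(240°)/CH2Cl(300°) gauche 3.6 → 13.4 kJ/mol.
I at 240° (eclipsed): H(0°)/CH2Cl(0°) eclipsed 6.3; CN(120°)/CH3(120°) eclipsed 7.9; Cl(240°)/I(240°) eclipsed 10.2 → 24.4 kJ/mol.
I at 300° (staggered): CN(120°)/CH2Cl(60°) gauche 3.0; CN(120°)/CH3(180°) gauche 3.0; Cl(240°)/I(300°) gauche 3.7; Cl(240°)/CH3(180°) gauche 3.2 → 12.9 kJ/mol.
Max at 0° (28.0 kJ/mol), min at 60° (12.9 kJ/mol); barrier = 15.1 kJ/mol.

15.1 kJ/mol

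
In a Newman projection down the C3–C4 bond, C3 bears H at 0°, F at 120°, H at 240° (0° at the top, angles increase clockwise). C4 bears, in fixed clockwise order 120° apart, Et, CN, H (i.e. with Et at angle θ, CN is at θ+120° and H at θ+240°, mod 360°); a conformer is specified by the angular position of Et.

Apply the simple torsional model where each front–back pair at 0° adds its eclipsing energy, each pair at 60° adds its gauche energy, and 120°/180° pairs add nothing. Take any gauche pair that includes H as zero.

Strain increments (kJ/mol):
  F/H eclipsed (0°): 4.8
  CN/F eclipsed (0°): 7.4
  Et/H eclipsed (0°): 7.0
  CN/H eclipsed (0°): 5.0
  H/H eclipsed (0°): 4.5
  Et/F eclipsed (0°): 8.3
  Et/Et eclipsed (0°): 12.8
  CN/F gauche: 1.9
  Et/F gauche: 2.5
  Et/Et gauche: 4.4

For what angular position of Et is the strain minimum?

Et at 0° (eclipsed): H–Et eclipsed, F–CN eclipsed, H–H eclipsed; 7.0 + 7.4 + 4.5 = 18.9 kJ/mol.
Et at 60° (staggered): F–Et gauche, F–CN gauche; 2.5 + 1.9 = 4.4 kJ/mol.
Et at 120° (eclipsed): H–H eclipsed, F–Et eclipsed, H–CN eclipsed; 4.5 + 8.3 + 5.0 = 17.8 kJ/mol.
Et at 180° (staggered): F–Et gauche; 2.5 = 2.5 kJ/mol.
Et at 240° (eclipsed): H–CN eclipsed, F–H eclipsed, H–Et eclipsed; 5.0 + 4.8 + 7.0 = 16.8 kJ/mol.
Et at 300° (staggered): F–CN gauche; 1.9 = 1.9 kJ/mol.
The minimum (1.9 kJ/mol) occurs with Et at 300°.

300°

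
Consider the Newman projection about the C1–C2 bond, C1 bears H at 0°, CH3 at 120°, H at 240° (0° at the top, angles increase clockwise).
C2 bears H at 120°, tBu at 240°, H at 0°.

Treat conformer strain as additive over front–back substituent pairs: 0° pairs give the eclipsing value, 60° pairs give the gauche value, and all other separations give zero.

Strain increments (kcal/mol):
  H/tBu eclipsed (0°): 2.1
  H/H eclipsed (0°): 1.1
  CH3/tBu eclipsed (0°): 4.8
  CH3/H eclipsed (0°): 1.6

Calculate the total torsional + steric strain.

4.8 kcal/mol

This conformer (eclipsed): H(0°)/H(0°) eclipsed 1.1; CH3(120°)/H(120°) eclipsed 1.6; H(240°)/tBu(240°) eclipsed 2.1 → 4.8 kcal/mol.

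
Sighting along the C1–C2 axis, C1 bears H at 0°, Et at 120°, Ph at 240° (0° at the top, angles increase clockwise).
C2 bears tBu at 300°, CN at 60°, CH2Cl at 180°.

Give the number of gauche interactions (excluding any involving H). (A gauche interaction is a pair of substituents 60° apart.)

4

Non-H gauche pairs: Et(120°)/CN(60°); Et(120°)/CH2Cl(180°); Ph(240°)/tBu(300°); Ph(240°)/CH2Cl(180°) — 4 interactions.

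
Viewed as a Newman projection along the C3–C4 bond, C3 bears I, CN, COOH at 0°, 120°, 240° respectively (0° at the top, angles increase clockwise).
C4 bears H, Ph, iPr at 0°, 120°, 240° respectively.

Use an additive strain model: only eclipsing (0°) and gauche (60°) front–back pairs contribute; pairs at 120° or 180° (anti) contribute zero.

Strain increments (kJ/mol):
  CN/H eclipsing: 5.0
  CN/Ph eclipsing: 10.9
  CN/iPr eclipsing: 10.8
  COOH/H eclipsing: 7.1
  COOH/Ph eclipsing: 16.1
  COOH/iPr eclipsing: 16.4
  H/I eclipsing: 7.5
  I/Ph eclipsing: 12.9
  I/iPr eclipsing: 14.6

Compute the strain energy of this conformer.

34.8 kJ/mol

This conformer (eclipsed): I(0°)/H(0°) eclipsed 7.5; CN(120°)/Ph(120°) eclipsed 10.9; COOH(240°)/iPr(240°) eclipsed 16.4 → 34.8 kJ/mol.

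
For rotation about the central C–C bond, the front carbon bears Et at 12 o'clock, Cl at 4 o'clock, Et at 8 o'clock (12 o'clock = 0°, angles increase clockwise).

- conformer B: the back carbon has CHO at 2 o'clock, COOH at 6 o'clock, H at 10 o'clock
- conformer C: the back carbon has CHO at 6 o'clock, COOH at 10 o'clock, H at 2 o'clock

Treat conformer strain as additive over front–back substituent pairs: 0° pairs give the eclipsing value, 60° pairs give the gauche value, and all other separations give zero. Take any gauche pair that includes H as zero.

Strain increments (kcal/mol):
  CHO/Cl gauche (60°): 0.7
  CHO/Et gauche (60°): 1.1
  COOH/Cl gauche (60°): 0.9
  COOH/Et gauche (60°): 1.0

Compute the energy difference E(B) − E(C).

B (staggered): Et–CHO gauche, Cl–CHO gauche, Cl–COOH gauche, Et–COOH gauche; 1.1 + 0.7 + 0.9 + 1.0 = 3.7 kcal/mol.
C (staggered): Et–COOH gauche, Cl–CHO gauche, Et–CHO gauche, Et–COOH gauche; 1.0 + 0.7 + 1.1 + 1.0 = 3.8 kcal/mol.
E(B) − E(C) = 3.7 − 3.8 = -0.1 kcal/mol.

-0.1 kcal/mol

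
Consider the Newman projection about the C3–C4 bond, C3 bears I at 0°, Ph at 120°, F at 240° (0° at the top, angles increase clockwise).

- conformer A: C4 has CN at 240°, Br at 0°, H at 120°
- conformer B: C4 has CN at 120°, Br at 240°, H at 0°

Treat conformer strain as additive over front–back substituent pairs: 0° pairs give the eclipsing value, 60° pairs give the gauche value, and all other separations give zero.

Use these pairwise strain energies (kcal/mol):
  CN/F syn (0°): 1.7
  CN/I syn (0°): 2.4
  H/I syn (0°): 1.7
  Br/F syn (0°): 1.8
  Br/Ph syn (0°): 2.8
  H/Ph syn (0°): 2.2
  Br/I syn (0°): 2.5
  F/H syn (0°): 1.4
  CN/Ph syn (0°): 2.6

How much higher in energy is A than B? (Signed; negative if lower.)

A (eclipsed): I(0°)/Br(0°) eclipsed 2.5; Ph(120°)/H(120°) eclipsed 2.2; F(240°)/CN(240°) eclipsed 1.7 → 6.4 kcal/mol.
B (eclipsed): I(0°)/H(0°) eclipsed 1.7; Ph(120°)/CN(120°) eclipsed 2.6; F(240°)/Br(240°) eclipsed 1.8 → 6.1 kcal/mol.
E(A) − E(B) = 6.4 − 6.1 = +0.3 kcal/mol.

+0.3 kcal/mol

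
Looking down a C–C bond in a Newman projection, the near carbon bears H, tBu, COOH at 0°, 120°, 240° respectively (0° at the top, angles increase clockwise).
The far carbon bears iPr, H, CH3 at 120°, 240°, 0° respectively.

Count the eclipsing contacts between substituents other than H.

1

Non-H eclipsing pairs: tBu(120°)/iPr(120°) — 1 interaction.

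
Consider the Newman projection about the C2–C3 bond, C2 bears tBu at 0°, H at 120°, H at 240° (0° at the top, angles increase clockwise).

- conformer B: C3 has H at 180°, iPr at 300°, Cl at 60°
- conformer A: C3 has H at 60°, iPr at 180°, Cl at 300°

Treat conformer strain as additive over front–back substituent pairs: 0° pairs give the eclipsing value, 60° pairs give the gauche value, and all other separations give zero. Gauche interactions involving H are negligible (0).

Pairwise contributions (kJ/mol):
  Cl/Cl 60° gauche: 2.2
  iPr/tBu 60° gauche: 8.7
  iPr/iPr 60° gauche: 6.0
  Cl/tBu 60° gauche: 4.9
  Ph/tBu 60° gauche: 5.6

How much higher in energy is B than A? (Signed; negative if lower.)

B (staggered): tBu–iPr gauche, tBu–Cl gauche; 8.7 + 4.9 = 13.6 kJ/mol.
A (staggered): tBu–Cl gauche; 4.9 = 4.9 kJ/mol.
E(B) − E(A) = 13.6 − 4.9 = +8.7 kJ/mol.

+8.7 kJ/mol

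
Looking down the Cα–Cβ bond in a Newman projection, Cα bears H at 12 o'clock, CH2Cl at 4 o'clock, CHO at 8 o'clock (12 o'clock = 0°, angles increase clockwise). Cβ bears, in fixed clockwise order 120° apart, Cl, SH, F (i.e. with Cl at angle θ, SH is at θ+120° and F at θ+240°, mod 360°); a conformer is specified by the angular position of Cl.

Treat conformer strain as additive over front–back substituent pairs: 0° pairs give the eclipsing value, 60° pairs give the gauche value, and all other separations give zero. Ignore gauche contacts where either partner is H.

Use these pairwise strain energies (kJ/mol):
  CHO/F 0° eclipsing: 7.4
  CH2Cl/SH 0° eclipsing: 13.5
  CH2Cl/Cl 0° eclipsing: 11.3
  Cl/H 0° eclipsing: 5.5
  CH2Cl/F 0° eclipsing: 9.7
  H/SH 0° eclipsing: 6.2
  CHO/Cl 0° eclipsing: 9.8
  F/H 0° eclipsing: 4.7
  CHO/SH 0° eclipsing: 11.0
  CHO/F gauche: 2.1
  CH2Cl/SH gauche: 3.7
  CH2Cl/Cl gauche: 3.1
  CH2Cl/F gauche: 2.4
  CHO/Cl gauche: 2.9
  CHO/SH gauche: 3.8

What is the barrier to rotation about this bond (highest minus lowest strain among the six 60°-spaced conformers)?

15.9 kJ/mol

Cl at 0° (eclipsed): H–Cl eclipsed, CH2Cl–SH eclipsed, CHO–F eclipsed; 5.5 + 13.5 + 7.4 = 26.4 kJ/mol.
Cl at 60° (staggered): CH2Cl–Cl gauche, CH2Cl–SH gauche, CHO–SH gauche, CHO–F gauche; 3.1 + 3.7 + 3.8 + 2.1 = 12.7 kJ/mol.
Cl at 120° (eclipsed): H–F eclipsed, CH2Cl–Cl eclipsed, CHO–SH eclipsed; 4.7 + 11.3 + 11.0 = 27.0 kJ/mol.
Cl at 180° (staggered): CH2Cl–Cl gauche, CH2Cl–F gauche, CHO–Cl gauche, CHO–SH gauche; 3.1 + 2.4 + 2.9 + 3.8 = 12.2 kJ/mol.
Cl at 240° (eclipsed): H–SH eclipsed, CH2Cl–F eclipsed, CHO–Cl eclipsed; 6.2 + 9.7 + 9.8 = 25.7 kJ/mol.
Cl at 300° (staggered): CH2Cl–SH gauche, CH2Cl–F gauche, CHO–Cl gauche, CHO–F gauche; 3.7 + 2.4 + 2.9 + 2.1 = 11.1 kJ/mol.
Max at 120° (27.0 kJ/mol), min at 300° (11.1 kJ/mol); barrier = 15.9 kJ/mol.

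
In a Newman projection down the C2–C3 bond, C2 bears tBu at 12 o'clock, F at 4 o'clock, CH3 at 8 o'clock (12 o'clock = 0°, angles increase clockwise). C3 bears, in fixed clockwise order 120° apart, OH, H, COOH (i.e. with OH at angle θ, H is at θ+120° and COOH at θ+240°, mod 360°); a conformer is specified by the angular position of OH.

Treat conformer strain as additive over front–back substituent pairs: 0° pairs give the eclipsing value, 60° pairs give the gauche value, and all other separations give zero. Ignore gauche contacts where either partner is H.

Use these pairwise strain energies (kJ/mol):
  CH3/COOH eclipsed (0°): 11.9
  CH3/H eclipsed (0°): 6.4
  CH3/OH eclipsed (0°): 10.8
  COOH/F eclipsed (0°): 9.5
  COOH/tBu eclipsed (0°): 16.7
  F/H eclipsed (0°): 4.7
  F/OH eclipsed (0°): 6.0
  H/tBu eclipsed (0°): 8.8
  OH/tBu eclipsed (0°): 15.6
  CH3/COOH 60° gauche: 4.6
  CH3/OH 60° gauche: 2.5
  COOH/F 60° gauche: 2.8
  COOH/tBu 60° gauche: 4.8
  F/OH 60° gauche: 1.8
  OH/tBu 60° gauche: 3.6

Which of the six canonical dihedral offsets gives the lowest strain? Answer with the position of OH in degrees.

180°

OH at 0° (eclipsed): tBu(0°)/OH(0°) eclipsed 15.6; F(120°)/H(120°) eclipsed 4.7; CH3(240°)/COOH(240°) eclipsed 11.9 → 32.2 kJ/mol.
OH at 60° (staggered): tBu(0°)/OH(60°) gauche 3.6; tBu(0°)/COOH(300°) gauche 4.8; F(120°)/OH(60°) gauche 1.8; CH3(240°)/COOH(300°) gauche 4.6 → 14.8 kJ/mol.
OH at 120° (eclipsed): tBu(0°)/COOH(0°) eclipsed 16.7; F(120°)/OH(120°) eclipsed 6.0; CH3(240°)/H(240°) eclipsed 6.4 → 29.1 kJ/mol.
OH at 180° (staggered): tBu(0°)/COOH(60°) gauche 4.8; F(120°)/OH(180°) gauche 1.8; F(120°)/COOH(60°) gauche 2.8; CH3(240°)/OH(180°) gauche 2.5 → 11.9 kJ/mol.
OH at 240° (eclipsed): tBu(0°)/H(0°) eclipsed 8.8; F(120°)/COOH(120°) eclipsed 9.5; CH3(240°)/OH(240°) eclipsed 10.8 → 29.1 kJ/mol.
OH at 300° (staggered): tBu(0°)/OH(300°) gauche 3.6; F(120°)/COOH(180°) gauche 2.8; CH3(240°)/OH(300°) gauche 2.5; CH3(240°)/COOH(180°) gauche 4.6 → 13.5 kJ/mol.
The minimum (11.9 kJ/mol) occurs with OH at 180°.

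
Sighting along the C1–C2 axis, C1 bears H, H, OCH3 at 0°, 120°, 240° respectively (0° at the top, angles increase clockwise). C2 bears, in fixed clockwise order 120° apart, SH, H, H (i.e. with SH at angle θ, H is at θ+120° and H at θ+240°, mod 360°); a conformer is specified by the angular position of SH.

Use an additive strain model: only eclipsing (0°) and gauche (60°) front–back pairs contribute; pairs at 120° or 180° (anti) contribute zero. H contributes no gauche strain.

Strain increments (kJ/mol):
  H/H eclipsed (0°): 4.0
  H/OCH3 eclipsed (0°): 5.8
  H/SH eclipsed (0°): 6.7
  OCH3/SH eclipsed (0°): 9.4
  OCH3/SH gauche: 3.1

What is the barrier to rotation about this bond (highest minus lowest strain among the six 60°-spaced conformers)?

17.4 kJ/mol

SH at 0° (eclipsed): H–SH eclipsed, H–H eclipsed, OCH3–H eclipsed; 6.7 + 4.0 + 5.8 = 16.5 kJ/mol.
SH at 60° (staggered): no non-H gauche contacts → 0.0 kJ/mol.
SH at 120° (eclipsed): H–H eclipsed, H–SH eclipsed, OCH3–H eclipsed; 4.0 + 6.7 + 5.8 = 16.5 kJ/mol.
SH at 180° (staggered): OCH3–SH gauche; 3.1 = 3.1 kJ/mol.
SH at 240° (eclipsed): H–H eclipsed, H–H eclipsed, OCH3–SH eclipsed; 4.0 + 4.0 + 9.4 = 17.4 kJ/mol.
SH at 300° (staggered): OCH3–SH gauche; 3.1 = 3.1 kJ/mol.
Max at 240° (17.4 kJ/mol), min at 60° (0.0 kJ/mol); barrier = 17.4 kJ/mol.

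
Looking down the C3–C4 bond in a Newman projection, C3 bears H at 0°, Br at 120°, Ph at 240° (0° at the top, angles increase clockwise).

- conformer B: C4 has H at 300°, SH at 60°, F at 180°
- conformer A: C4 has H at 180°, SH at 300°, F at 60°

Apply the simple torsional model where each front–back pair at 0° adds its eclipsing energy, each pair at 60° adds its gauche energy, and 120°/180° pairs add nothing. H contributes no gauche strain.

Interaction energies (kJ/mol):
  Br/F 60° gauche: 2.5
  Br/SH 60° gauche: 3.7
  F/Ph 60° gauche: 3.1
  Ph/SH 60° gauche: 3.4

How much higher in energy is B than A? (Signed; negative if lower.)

+3.4 kJ/mol

B is staggered. Br at 120° is gauche with SH at 60° (3.7); Br at 120° is gauche with F at 180° (2.5); Ph at 240° is gauche with F at 180° (3.1). Total 9.3 kJ/mol.
A is staggered. Br at 120° is gauche with F at 60° (2.5); Ph at 240° is gauche with SH at 300° (3.4). Total 5.9 kJ/mol.
E(B) − E(A) = 9.3 − 5.9 = +3.4 kJ/mol.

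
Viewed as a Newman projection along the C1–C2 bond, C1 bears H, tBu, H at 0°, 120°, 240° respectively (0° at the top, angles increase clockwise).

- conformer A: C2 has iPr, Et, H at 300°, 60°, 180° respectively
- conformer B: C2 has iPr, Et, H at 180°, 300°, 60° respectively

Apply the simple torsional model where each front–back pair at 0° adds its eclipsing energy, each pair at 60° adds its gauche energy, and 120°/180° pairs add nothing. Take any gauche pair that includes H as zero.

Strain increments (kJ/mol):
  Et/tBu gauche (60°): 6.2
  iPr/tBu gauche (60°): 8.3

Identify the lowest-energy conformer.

A (staggered): tBu(120°)/Et(60°) gauche 6.2 → 6.2 kJ/mol.
B (staggered): tBu(120°)/iPr(180°) gauche 8.3 → 8.3 kJ/mol.
A has the lowest total (6.2 kJ/mol).

A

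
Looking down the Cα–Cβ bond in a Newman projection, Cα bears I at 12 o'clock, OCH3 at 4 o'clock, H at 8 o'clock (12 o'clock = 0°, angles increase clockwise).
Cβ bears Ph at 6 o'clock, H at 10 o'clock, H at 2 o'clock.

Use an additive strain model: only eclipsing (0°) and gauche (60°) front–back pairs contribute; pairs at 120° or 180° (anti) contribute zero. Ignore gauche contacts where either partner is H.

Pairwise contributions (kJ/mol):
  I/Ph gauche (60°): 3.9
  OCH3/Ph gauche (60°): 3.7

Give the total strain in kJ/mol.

This conformer is staggered. OCH3 at 120° is gauche with Ph at 180° (3.7). Total 3.7 kJ/mol.

3.7 kJ/mol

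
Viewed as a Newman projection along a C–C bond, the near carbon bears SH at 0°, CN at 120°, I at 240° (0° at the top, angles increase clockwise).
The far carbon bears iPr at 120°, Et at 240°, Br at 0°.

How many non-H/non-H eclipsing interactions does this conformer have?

Non-H eclipsing pairs: SH(0°)/Br(0°); CN(120°)/iPr(120°); I(240°)/Et(240°) — 3 interactions.

3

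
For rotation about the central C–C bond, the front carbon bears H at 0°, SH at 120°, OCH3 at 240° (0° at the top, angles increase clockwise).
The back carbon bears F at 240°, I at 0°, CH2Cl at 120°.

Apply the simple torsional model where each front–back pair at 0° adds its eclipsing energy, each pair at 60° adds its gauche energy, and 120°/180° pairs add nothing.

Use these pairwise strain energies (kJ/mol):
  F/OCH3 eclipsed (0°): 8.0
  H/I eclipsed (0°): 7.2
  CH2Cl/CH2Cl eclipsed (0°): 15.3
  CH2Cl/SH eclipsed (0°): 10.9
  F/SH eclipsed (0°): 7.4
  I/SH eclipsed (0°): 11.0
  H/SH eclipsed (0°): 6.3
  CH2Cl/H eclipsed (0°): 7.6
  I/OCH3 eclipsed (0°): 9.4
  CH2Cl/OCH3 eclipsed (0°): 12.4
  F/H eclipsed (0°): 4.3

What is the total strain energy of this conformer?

This conformer (eclipsed): H(0°)/I(0°) eclipsed 7.2; SH(120°)/CH2Cl(120°) eclipsed 10.9; OCH3(240°)/F(240°) eclipsed 8.0 → 26.1 kJ/mol.

26.1 kJ/mol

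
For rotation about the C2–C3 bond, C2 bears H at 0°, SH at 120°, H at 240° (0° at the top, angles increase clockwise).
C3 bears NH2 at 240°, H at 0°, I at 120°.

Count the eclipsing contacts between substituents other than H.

Non-H eclipsing pairs: SH(120°)/I(120°) — 1 interaction.

1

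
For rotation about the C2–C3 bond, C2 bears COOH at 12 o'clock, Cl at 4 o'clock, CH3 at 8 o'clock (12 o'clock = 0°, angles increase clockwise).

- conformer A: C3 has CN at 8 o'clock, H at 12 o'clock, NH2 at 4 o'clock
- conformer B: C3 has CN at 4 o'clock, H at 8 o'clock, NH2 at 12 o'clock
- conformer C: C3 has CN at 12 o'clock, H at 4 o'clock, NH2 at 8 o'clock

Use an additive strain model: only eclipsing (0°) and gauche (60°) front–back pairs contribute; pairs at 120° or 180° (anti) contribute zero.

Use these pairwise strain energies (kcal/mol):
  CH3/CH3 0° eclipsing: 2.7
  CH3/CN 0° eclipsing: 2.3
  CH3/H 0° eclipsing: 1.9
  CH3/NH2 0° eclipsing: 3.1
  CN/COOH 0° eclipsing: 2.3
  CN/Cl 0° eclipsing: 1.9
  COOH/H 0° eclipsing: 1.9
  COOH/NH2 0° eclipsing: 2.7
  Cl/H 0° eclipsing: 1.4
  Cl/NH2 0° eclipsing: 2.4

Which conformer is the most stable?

B

A is eclipsed. COOH at 0° is eclipsed with H at 0° (1.9); Cl at 120° is eclipsed with NH2 at 120° (2.4); CH3 at 240° is eclipsed with CN at 240° (2.3). Total 6.6 kcal/mol.
B is eclipsed. COOH at 0° is eclipsed with NH2 at 0° (2.7); Cl at 120° is eclipsed with CN at 120° (1.9); CH3 at 240° is eclipsed with H at 240° (1.9). Total 6.5 kcal/mol.
C is eclipsed. COOH at 0° is eclipsed with CN at 0° (2.3); Cl at 120° is eclipsed with H at 120° (1.4); CH3 at 240° is eclipsed with NH2 at 240° (3.1). Total 6.8 kcal/mol.
B has the lowest total (6.5 kcal/mol).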